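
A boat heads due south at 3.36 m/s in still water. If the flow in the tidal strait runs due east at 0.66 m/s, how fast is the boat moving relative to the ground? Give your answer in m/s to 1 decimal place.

3.4 m/s

Taking east as x and north as y: velocity relative to the water = (0.000, -3.360) m/s; the water relative to ground = (0.660, 0.000) m/s.
Velocity relative to ground = (0.000, -3.360) + (0.660, 0.000) = (0.660, -3.360) m/s.
Speed = |(0.660, -3.360)| = 3.424 m/s.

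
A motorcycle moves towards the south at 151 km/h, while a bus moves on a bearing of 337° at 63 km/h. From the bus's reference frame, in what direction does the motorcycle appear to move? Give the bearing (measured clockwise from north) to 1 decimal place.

Taking east as x and north as y: motorcycle velocity = (0.000, -151.000) km/h; bus velocity = (-24.616, 57.992) km/h.
Velocity of motorcycle relative to bus = (0.000, -151.000) − (-24.616, 57.992) = (24.616, -208.992) km/h.
Bearing = atan2(24.62, -208.99) = 173.28° clockwise from north.

173.3°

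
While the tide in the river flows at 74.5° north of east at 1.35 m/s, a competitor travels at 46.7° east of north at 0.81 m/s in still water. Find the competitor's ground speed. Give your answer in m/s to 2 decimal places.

Taking east as x and north as y: velocity relative to the water = (0.589, 0.556) m/s; the water relative to ground = (0.361, 1.301) m/s.
Velocity relative to ground = (0.589, 0.556) + (0.361, 1.301) = (0.950, 1.856) m/s.
Speed = |(0.950, 1.856)| = 2.085 m/s.

2.09 m/s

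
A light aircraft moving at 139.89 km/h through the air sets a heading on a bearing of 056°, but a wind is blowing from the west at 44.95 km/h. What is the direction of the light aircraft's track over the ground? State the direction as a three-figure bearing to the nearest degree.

Taking east as x and north as y: velocity relative to the air = (115.974, 78.225) km/h; the air relative to ground = (44.950, 0.000) km/h.
Velocity relative to ground = (115.974, 78.225) + (44.950, 0.000) = (160.924, 78.225) km/h.
Bearing = atan2(160.92, 78.23) = 64.08° clockwise from north.

064°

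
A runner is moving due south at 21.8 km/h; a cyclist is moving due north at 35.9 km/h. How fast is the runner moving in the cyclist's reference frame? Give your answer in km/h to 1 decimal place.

57.7 km/h

Taking east as x and north as y: runner velocity = (0.000, -21.800) km/h; cyclist velocity = (0.000, 35.900) km/h.
Velocity of runner relative to cyclist = (0.000, -21.800) − (0.000, 35.900) = (0.000, -57.700) km/h.
Magnitude = |(0.000, -57.700)| = 57.700 km/h.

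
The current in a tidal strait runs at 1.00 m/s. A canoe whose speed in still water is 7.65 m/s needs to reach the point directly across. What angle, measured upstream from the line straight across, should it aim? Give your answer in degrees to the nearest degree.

To cancel the current, the upstream component of the canoe's velocity must equal the flow: 7.65 sin θ = 1.00.
sin θ = 1.00 / 7.65 = 0.1307.
θ = arcsin(0.1307) = 7.511°.

8°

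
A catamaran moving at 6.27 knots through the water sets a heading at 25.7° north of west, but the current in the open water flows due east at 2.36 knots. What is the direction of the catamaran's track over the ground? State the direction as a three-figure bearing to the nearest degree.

Taking east as x and north as y: velocity relative to the water = (-5.650, 2.719) knots; the water relative to ground = (2.360, 0.000) knots.
Velocity relative to ground = (-5.650, 2.719) + (2.360, 0.000) = (-3.290, 2.719) knots.
Bearing = atan2(-3.29, 2.72) = 309.57° clockwise from north.

310°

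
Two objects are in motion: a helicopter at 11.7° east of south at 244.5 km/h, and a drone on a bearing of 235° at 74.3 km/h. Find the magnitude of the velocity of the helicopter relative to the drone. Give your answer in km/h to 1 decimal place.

Taking east as x and north as y: helicopter velocity = (49.581, -239.420) km/h; drone velocity = (-60.863, -42.617) km/h.
Velocity of helicopter relative to drone = (49.581, -239.420) − (-60.863, -42.617) = (110.444, -196.803) km/h.
Magnitude = |(110.444, -196.803)| = 225.676 km/h.

225.7 km/h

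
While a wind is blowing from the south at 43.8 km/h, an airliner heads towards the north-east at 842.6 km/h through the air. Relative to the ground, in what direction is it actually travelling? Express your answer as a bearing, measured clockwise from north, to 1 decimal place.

Taking east as x and north as y: velocity relative to the air = (595.808, 595.808) km/h; the air relative to ground = (0.000, 43.800) km/h.
Velocity relative to ground = (595.808, 595.808) + (0.000, 43.800) = (595.808, 639.608) km/h.
Bearing = atan2(595.81, 639.61) = 42.97° clockwise from north.

043.0°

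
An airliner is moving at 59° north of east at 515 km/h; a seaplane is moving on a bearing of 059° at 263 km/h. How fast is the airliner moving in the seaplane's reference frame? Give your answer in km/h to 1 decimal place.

Taking east as x and north as y: airliner velocity = (265.245, 441.441) km/h; seaplane velocity = (225.435, 135.455) km/h.
Velocity of airliner relative to seaplane = (265.245, 441.441) − (225.435, 135.455) = (39.810, 305.986) km/h.
Magnitude = |(39.810, 305.986)| = 308.565 km/h.

308.6 km/h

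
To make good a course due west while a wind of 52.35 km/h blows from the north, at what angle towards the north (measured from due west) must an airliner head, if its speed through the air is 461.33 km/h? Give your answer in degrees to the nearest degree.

7°

The wind pushes perpendicular to the desired track; the heading must have a component into the wind equal to 52.35 km/h: 461.33 sin θ = 52.35.
sin θ = 0.1135, so θ = 6.516°.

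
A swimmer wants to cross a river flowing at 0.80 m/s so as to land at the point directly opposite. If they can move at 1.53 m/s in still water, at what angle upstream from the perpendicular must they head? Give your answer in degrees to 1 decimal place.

31.5°

To cancel the current, the upstream component of the swimmer's velocity must equal the flow: 1.53 sin θ = 0.80.
sin θ = 0.80 / 1.53 = 0.5229.
θ = arcsin(0.5229) = 31.525°.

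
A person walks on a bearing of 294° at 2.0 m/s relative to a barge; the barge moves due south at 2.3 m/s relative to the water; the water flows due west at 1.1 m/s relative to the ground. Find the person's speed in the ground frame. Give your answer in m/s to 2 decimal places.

In east/north components (m/s): person relative to barge = (-1.827, 0.813); barge relative to water = (0.000, -2.300); water relative to ground = (-1.100, 0.000).
Sum = (-2.927, -1.487) m/s.
Speed = |(-2.927, -1.487)| = 3.283 m/s.

3.28 m/s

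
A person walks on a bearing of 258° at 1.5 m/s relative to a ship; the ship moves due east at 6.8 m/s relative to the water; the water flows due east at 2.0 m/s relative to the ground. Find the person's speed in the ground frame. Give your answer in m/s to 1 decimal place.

7.3 m/s

In east/north components (m/s): person relative to ship = (-1.467, -0.312); ship relative to water = (6.800, 0.000); water relative to ground = (2.000, 0.000).
Sum = (7.333, -0.312) m/s.
Speed = |(7.333, -0.312)| = 7.339 m/s.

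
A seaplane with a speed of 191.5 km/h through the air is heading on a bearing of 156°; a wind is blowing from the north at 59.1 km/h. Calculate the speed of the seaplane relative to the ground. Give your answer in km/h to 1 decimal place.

246.7 km/h

Taking east as x and north as y: velocity relative to the air = (77.890, -174.944) km/h; the air relative to ground = (0.000, -59.100) km/h.
Velocity relative to ground = (77.890, -174.944) + (0.000, -59.100) = (77.890, -234.044) km/h.
Speed = |(77.890, -234.044)| = 246.665 km/h.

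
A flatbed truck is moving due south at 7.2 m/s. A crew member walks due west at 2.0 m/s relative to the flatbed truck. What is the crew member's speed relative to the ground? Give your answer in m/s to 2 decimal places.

Taking east as x and north as y: flatbed truck velocity = (0.000, -7.200) m/s; crew member velocity relative to flatbed truck = (-2.000, 0.000) m/s.
Velocity relative to ground = (0.000, -7.200) + (-2.000, 0.000) = (-2.000, -7.200) m/s.
Speed = |(-2.000, -7.200)| = 7.473 m/s.

7.47 m/s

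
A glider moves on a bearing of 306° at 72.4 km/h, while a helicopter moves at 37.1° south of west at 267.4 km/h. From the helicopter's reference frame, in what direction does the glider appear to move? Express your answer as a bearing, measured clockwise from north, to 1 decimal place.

Taking east as x and north as y: glider velocity = (-58.573, 42.556) km/h; helicopter velocity = (-213.274, -161.298) km/h.
Velocity of glider relative to helicopter = (-58.573, 42.556) − (-213.274, -161.298) = (154.701, 203.853) km/h.
Bearing = atan2(154.70, 203.85) = 37.19° clockwise from north.

037.2°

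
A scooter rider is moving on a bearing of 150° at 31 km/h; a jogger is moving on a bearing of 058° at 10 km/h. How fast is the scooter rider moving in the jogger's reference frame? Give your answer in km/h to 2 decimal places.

32.90 km/h

Taking east as x and north as y: scooter rider velocity = (15.500, -26.847) km/h; jogger velocity = (8.480, 5.299) km/h.
Velocity of scooter rider relative to jogger = (15.500, -26.847) − (8.480, 5.299) = (7.020, -32.146) km/h.
Magnitude = |(7.020, -32.146)| = 32.903 km/h.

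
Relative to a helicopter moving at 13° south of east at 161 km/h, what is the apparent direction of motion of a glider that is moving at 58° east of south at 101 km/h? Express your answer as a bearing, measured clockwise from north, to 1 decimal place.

Taking east as x and north as y: glider velocity = (85.653, -53.522) km/h; helicopter velocity = (156.874, -36.217) km/h.
Velocity of glider relative to helicopter = (85.653, -53.522) − (156.874, -36.217) = (-71.221, -17.305) km/h.
Bearing = atan2(-71.22, -17.30) = 256.34° clockwise from north.

256.3°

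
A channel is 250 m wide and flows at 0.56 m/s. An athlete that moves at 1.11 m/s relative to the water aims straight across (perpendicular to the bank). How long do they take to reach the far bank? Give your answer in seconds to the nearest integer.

The component of the athlete's velocity perpendicular to the bank is 1.11 m/s.
The current is parallel to the bank, so it does not affect the crossing time.
Time = 250 / 1.110 = 225.225 s.

225 s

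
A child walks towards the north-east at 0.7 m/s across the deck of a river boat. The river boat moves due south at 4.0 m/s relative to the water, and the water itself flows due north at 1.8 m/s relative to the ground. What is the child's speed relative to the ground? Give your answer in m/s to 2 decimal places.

1.78 m/s

In east/north components (m/s): child relative to river boat = (0.495, 0.495); river boat relative to water = (0.000, -4.000); water relative to ground = (0.000, 1.800).
Sum = (0.495, -1.705) m/s.
Speed = |(0.495, -1.705)| = 1.775 m/s.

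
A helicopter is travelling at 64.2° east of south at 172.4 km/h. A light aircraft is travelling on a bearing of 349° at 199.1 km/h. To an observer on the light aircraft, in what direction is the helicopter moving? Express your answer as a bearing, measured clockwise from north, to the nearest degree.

Taking east as x and north as y: helicopter velocity = (155.215, -75.034) km/h; light aircraft velocity = (-37.990, 195.442) km/h.
Velocity of helicopter relative to light aircraft = (155.215, -75.034) − (-37.990, 195.442) = (193.205, -270.476) km/h.
Bearing = atan2(193.21, -270.48) = 144.46° clockwise from north.

144°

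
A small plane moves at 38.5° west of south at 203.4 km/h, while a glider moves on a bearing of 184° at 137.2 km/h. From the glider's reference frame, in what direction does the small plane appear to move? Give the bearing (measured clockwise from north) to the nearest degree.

259°

Taking east as x and north as y: small plane velocity = (-126.619, -159.182) km/h; glider velocity = (-9.571, -136.866) km/h.
Velocity of small plane relative to glider = (-126.619, -159.182) − (-9.571, -136.866) = (-117.049, -22.317) km/h.
Bearing = atan2(-117.05, -22.32) = 259.21° clockwise from north.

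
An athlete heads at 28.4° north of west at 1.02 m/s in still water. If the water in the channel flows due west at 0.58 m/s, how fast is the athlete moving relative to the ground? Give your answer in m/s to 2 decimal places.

1.55 m/s

Taking east as x and north as y: velocity relative to the water = (-0.897, 0.485) m/s; the water relative to ground = (-0.580, 0.000) m/s.
Velocity relative to ground = (-0.897, 0.485) + (-0.580, 0.000) = (-1.477, 0.485) m/s.
Speed = |(-1.477, 0.485)| = 1.555 m/s.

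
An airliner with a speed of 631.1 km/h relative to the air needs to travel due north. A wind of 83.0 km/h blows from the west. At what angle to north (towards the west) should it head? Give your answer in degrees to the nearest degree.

The wind pushes perpendicular to the desired track; the heading must have a component into the wind equal to 83.0 km/h: 631.1 sin θ = 83.0.
sin θ = 0.1315, so θ = 7.557°.

8°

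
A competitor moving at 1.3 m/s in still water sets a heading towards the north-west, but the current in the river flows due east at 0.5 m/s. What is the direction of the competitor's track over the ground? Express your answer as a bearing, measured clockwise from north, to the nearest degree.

335°

Taking east as x and north as y: velocity relative to the water = (-0.919, 0.919) m/s; the water relative to ground = (0.500, 0.000) m/s.
Velocity relative to ground = (-0.919, 0.919) + (0.500, 0.000) = (-0.419, 0.919) m/s.
Bearing = atan2(-0.42, 0.92) = 335.48° clockwise from north.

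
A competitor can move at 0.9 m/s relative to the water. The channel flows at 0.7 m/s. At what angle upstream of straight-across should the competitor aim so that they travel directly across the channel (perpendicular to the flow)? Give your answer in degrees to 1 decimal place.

51.1°

To cancel the current, the upstream component of the competitor's velocity must equal the flow: 0.9 sin θ = 0.7.
sin θ = 0.7 / 0.9 = 0.7778.
θ = arcsin(0.7778) = 51.058°.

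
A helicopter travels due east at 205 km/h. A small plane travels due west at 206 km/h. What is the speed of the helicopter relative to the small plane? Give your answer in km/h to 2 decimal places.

Taking east as x and north as y: helicopter velocity = (205.000, 0.000) km/h; small plane velocity = (-206.000, 0.000) km/h.
Velocity of helicopter relative to small plane = (205.000, 0.000) − (-206.000, 0.000) = (411.000, 0.000) km/h.
Magnitude = |(411.000, 0.000)| = 411.000 km/h.

411.00 km/h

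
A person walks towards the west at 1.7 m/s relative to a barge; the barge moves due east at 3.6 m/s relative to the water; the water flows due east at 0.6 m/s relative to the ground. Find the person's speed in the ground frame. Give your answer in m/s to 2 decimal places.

2.50 m/s

In east/north components (m/s): person relative to barge = (-1.700, 0.000); barge relative to water = (3.600, 0.000); water relative to ground = (0.600, 0.000).
Sum = (2.500, 0.000) m/s.
Speed = |(2.500, 0.000)| = 2.500 m/s.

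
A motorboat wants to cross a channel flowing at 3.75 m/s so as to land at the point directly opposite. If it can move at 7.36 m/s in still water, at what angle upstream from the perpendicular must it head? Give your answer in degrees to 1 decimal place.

30.6°

To cancel the current, the upstream component of the motorboat's velocity must equal the flow: 7.36 sin θ = 3.75.
sin θ = 3.75 / 7.36 = 0.5095.
θ = arcsin(0.5095) = 30.631°.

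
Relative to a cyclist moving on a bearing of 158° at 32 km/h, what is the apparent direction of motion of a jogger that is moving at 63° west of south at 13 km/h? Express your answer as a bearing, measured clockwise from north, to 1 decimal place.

Taking east as x and north as y: jogger velocity = (-11.583, -5.902) km/h; cyclist velocity = (11.987, -29.670) km/h.
Velocity of jogger relative to cyclist = (-11.583, -5.902) − (11.987, -29.670) = (-23.570, 23.768) km/h.
Bearing = atan2(-23.57, 23.77) = 315.24° clockwise from north.

315.2°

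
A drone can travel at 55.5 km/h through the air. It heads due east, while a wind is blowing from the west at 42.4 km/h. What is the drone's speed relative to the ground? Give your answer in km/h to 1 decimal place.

97.9 km/h

Taking east as x and north as y: velocity relative to the air = (55.500, 0.000) km/h; the air relative to ground = (42.400, 0.000) km/h.
Velocity relative to ground = (55.500, 0.000) + (42.400, 0.000) = (97.900, 0.000) km/h.
Speed = |(97.900, 0.000)| = 97.900 km/h.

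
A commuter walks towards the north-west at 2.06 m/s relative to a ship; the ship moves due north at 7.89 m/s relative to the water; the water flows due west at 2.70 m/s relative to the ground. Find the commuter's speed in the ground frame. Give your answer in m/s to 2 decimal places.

10.23 m/s

In east/north components (m/s): commuter relative to ship = (-1.457, 1.457); ship relative to water = (0.000, 7.890); water relative to ground = (-2.700, 0.000).
Sum = (-4.157, 9.347) m/s.
Speed = |(-4.157, 9.347)| = 10.229 m/s.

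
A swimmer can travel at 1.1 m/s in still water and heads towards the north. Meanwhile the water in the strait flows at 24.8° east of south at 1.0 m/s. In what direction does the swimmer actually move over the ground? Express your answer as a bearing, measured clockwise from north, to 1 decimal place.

065.4°

Taking east as x and north as y: velocity relative to the water = (0.000, 1.100) m/s; the water relative to ground = (0.419, -0.908) m/s.
Velocity relative to ground = (0.000, 1.100) + (0.419, -0.908) = (0.419, 0.192) m/s.
Bearing = atan2(0.42, 0.19) = 65.38° clockwise from north.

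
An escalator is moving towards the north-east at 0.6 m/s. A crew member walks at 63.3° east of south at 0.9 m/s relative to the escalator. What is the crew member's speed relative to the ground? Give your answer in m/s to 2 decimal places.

1.23 m/s

Taking east as x and north as y: escalator velocity = (0.424, 0.424) m/s; crew member velocity relative to escalator = (0.804, -0.404) m/s.
Velocity relative to ground = (0.424, 0.424) + (0.804, -0.404) = (1.228, 0.020) m/s.
Speed = |(1.228, 0.020)| = 1.228 m/s.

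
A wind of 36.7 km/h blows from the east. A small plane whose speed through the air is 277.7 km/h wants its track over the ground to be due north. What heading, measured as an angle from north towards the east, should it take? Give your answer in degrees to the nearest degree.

8°

The wind pushes perpendicular to the desired track; the heading must have a component into the wind equal to 36.7 km/h: 277.7 sin θ = 36.7.
sin θ = 0.1322, so θ = 7.594°.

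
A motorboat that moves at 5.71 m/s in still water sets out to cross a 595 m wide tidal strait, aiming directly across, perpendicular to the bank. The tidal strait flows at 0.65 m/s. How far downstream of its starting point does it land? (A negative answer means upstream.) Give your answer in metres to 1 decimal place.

67.7 m

Perpendicular speed = 5.710 m/s; crossing time = 595 / 5.710 = 104.203 s.
Net downstream speed = 0.650 m/s.
Drift = 0.650 × 104.203 = 67.732 m (downstream).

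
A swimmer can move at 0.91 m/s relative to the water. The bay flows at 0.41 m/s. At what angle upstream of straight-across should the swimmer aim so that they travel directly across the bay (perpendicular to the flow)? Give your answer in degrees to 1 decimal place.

To cancel the current, the upstream component of the swimmer's velocity must equal the flow: 0.91 sin θ = 0.41.
sin θ = 0.41 / 0.91 = 0.4505.
θ = arcsin(0.4505) = 26.779°.

26.8°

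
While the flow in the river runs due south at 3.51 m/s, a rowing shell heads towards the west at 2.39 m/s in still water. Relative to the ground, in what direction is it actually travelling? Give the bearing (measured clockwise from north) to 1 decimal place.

Taking east as x and north as y: velocity relative to the water = (-2.390, 0.000) m/s; the water relative to ground = (0.000, -3.510) m/s.
Velocity relative to ground = (-2.390, 0.000) + (0.000, -3.510) = (-2.390, -3.510) m/s.
Bearing = atan2(-2.39, -3.51) = 214.25° clockwise from north.

214.3°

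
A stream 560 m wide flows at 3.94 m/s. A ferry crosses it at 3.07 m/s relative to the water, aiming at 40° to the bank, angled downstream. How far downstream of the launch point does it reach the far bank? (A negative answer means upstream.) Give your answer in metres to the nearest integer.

1785 m

Perpendicular speed = 1.973 m/s; crossing time = 560 / 1.973 = 283.780 s.
Net downstream speed = 6.292 m/s.
Drift = 6.292 × 283.780 = 1785.476 m (downstream).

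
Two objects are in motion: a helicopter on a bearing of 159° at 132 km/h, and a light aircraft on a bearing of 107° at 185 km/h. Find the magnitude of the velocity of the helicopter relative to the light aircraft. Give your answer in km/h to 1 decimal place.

146.9 km/h

Taking east as x and north as y: helicopter velocity = (47.305, -123.233) km/h; light aircraft velocity = (176.916, -54.089) km/h.
Velocity of helicopter relative to light aircraft = (47.305, -123.233) − (176.916, -54.089) = (-129.612, -69.144) km/h.
Magnitude = |(-129.612, -69.144)| = 146.902 km/h.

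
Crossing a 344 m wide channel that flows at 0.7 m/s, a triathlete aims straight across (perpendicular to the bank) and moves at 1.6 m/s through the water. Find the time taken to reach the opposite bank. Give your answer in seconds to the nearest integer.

The component of the triathlete's velocity perpendicular to the bank is 1.6 m/s.
The current is parallel to the bank, so it does not affect the crossing time.
Time = 344 / 1.600 = 215.000 s.

215 s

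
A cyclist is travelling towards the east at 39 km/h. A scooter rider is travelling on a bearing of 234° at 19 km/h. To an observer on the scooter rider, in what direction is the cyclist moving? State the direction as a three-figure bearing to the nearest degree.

Taking east as x and north as y: cyclist velocity = (39.000, 0.000) km/h; scooter rider velocity = (-15.371, -11.168) km/h.
Velocity of cyclist relative to scooter rider = (39.000, 0.000) − (-15.371, -11.168) = (54.371, 11.168) km/h.
Bearing = atan2(54.37, 11.17) = 78.39° clockwise from north.

078°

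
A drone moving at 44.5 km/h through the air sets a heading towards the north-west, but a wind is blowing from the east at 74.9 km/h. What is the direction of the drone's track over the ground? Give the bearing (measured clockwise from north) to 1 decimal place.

286.5°

Taking east as x and north as y: velocity relative to the air = (-31.466, 31.466) km/h; the air relative to ground = (-74.900, 0.000) km/h.
Velocity relative to ground = (-31.466, 31.466) + (-74.900, 0.000) = (-106.366, 31.466) km/h.
Bearing = atan2(-106.37, 31.47) = 286.48° clockwise from north.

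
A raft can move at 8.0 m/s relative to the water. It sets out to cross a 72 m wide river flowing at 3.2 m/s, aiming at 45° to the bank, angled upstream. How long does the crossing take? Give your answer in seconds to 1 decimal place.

The component of the raft's velocity perpendicular to the bank is 8.0 × sin 45° = 5.657 m/s.
The current is parallel to the bank, so it does not affect the crossing time.
Time = 72 / 5.657 = 12.728 s.

12.7 s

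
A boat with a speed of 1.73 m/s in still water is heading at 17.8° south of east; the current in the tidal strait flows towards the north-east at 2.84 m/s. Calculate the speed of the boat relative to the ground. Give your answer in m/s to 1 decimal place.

3.9 m/s

Taking east as x and north as y: velocity relative to the water = (1.647, -0.529) m/s; the water relative to ground = (2.008, 2.008) m/s.
Velocity relative to ground = (1.647, -0.529) + (2.008, 2.008) = (3.655, 1.479) m/s.
Speed = |(3.655, 1.479)| = 3.943 m/s.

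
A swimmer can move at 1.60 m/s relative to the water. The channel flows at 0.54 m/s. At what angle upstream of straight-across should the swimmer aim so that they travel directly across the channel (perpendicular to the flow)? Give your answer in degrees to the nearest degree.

20°

To cancel the current, the upstream component of the swimmer's velocity must equal the flow: 1.60 sin θ = 0.54.
sin θ = 0.54 / 1.60 = 0.3375.
θ = arcsin(0.3375) = 19.725°.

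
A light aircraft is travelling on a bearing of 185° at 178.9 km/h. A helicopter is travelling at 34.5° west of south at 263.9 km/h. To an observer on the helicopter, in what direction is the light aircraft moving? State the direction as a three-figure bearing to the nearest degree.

Taking east as x and north as y: light aircraft velocity = (-15.592, -178.219) km/h; helicopter velocity = (-149.475, -217.487) km/h.
Velocity of light aircraft relative to helicopter = (-15.592, -178.219) − (-149.475, -217.487) = (133.882, 39.268) km/h.
Bearing = atan2(133.88, 39.27) = 73.65° clockwise from north.

074°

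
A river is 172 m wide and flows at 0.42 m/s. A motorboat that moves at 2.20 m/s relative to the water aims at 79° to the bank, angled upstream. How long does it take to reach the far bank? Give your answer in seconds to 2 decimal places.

79.65 s

The component of the motorboat's velocity perpendicular to the bank is 2.20 × sin 79° = 2.160 m/s.
Only the cross-stream component determines the crossing time; the current contributes nothing perpendicular to the bank.
Time = 172 / 2.160 = 79.645 s.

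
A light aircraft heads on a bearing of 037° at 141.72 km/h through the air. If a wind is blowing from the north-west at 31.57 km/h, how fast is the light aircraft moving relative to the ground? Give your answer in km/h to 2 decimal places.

140.84 km/h

Taking east as x and north as y: velocity relative to the air = (85.289, 113.183) km/h; the air relative to ground = (22.323, -22.323) km/h.
Velocity relative to ground = (85.289, 113.183) + (22.323, -22.323) = (107.613, 90.859) km/h.
Speed = |(107.613, 90.859)| = 140.840 km/h.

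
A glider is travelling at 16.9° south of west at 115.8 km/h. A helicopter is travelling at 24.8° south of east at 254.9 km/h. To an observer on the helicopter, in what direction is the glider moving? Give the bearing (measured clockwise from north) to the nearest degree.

282°

Taking east as x and north as y: glider velocity = (-110.799, -33.663) km/h; helicopter velocity = (231.392, -106.918) km/h.
Velocity of glider relative to helicopter = (-110.799, -33.663) − (231.392, -106.918) = (-342.191, 73.255) km/h.
Bearing = atan2(-342.19, 73.26) = 282.08° clockwise from north.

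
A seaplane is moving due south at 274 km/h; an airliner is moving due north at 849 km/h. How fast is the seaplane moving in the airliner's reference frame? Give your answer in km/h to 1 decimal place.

Taking east as x and north as y: seaplane velocity = (0.000, -274.000) km/h; airliner velocity = (0.000, 849.000) km/h.
Velocity of seaplane relative to airliner = (0.000, -274.000) − (0.000, 849.000) = (0.000, -1123.000) km/h.
Magnitude = |(0.000, -1123.000)| = 1123.000 km/h.

1123.0 km/h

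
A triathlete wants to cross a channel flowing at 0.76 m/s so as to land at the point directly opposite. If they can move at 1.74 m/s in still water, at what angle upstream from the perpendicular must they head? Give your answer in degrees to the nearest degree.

To cancel the current, the upstream component of the triathlete's velocity must equal the flow: 1.74 sin θ = 0.76.
sin θ = 0.76 / 1.74 = 0.4368.
θ = arcsin(0.4368) = 25.899°.

26°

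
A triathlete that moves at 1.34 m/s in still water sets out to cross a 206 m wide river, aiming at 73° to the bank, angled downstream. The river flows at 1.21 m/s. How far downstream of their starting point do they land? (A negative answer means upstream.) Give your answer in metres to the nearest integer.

Perpendicular speed = 1.281 m/s; crossing time = 206 / 1.281 = 160.756 s.
Net downstream speed = 1.602 m/s.
Drift = 1.602 × 160.756 = 257.495 m (downstream).

257 m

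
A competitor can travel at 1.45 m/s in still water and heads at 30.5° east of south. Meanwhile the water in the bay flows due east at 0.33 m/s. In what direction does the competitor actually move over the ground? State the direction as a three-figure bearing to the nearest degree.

140°

Taking east as x and north as y: velocity relative to the water = (0.736, -1.249) m/s; the water relative to ground = (0.330, 0.000) m/s.
Velocity relative to ground = (0.736, -1.249) + (0.330, 0.000) = (1.066, -1.249) m/s.
Bearing = atan2(1.07, -1.25) = 139.53° clockwise from north.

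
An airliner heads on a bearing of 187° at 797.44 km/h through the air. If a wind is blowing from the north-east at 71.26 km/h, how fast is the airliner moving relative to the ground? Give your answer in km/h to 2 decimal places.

Taking east as x and north as y: velocity relative to the air = (-97.183, -791.496) km/h; the air relative to ground = (-50.388, -50.388) km/h.
Velocity relative to ground = (-97.183, -791.496) + (-50.388, -50.388) = (-147.572, -841.884) km/h.
Speed = |(-147.572, -841.884)| = 854.720 km/h.

854.72 km/h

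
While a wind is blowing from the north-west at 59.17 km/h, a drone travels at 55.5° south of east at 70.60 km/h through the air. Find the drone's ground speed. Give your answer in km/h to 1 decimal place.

129.2 km/h

Taking east as x and north as y: velocity relative to the air = (39.988, -58.183) km/h; the air relative to ground = (41.840, -41.840) km/h.
Velocity relative to ground = (39.988, -58.183) + (41.840, -41.840) = (81.828, -100.023) km/h.
Speed = |(81.828, -100.023)| = 129.230 km/h.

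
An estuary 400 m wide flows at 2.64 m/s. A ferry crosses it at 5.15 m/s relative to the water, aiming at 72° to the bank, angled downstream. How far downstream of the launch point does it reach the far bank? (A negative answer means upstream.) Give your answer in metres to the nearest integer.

346 m

Perpendicular speed = 4.898 m/s; crossing time = 400 / 4.898 = 81.667 s.
Net downstream speed = 4.231 m/s.
Drift = 4.231 × 81.667 = 345.569 m (downstream).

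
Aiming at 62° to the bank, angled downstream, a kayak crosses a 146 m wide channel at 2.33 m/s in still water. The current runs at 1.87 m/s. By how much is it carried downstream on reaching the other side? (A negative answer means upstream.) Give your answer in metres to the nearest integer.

Perpendicular speed = 2.057 m/s; crossing time = 146 / 2.057 = 70.968 s.
Net downstream speed = 2.964 m/s.
Drift = 2.964 × 70.968 = 210.340 m (downstream).

210 m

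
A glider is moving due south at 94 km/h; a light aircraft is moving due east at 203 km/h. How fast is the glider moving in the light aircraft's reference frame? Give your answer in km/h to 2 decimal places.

223.71 km/h

Taking east as x and north as y: glider velocity = (0.000, -94.000) km/h; light aircraft velocity = (203.000, 0.000) km/h.
Velocity of glider relative to light aircraft = (0.000, -94.000) − (203.000, 0.000) = (-203.000, -94.000) km/h.
Magnitude = |(-203.000, -94.000)| = 223.707 km/h.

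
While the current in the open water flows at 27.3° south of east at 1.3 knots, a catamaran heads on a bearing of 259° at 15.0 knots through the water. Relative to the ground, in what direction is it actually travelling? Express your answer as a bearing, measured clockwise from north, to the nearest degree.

256°

Taking east as x and north as y: velocity relative to the water = (-14.724, -2.862) knots; the water relative to ground = (1.155, -0.596) knots.
Velocity relative to ground = (-14.724, -2.862) + (1.155, -0.596) = (-13.569, -3.458) knots.
Bearing = atan2(-13.57, -3.46) = 255.70° clockwise from north.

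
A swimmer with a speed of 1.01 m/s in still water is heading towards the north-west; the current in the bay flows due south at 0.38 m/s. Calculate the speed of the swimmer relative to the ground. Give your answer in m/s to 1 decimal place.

Taking east as x and north as y: velocity relative to the water = (-0.714, 0.714) m/s; the water relative to ground = (0.000, -0.380) m/s.
Velocity relative to ground = (-0.714, 0.714) + (0.000, -0.380) = (-0.714, 0.334) m/s.
Speed = |(-0.714, 0.334)| = 0.788 m/s.

0.8 m/s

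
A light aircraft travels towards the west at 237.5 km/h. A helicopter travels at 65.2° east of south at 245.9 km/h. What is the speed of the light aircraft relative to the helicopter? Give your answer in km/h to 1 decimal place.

Taking east as x and north as y: light aircraft velocity = (-237.500, 0.000) km/h; helicopter velocity = (223.222, -103.143) km/h.
Velocity of light aircraft relative to helicopter = (-237.500, 0.000) − (223.222, -103.143) = (-460.722, 103.143) km/h.
Magnitude = |(-460.722, 103.143)| = 472.127 km/h.

472.1 km/h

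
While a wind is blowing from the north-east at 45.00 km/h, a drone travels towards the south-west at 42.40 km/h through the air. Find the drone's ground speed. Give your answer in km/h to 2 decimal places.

Taking east as x and north as y: velocity relative to the air = (-29.981, -29.981) km/h; the air relative to ground = (-31.820, -31.820) km/h.
Velocity relative to ground = (-29.981, -29.981) + (-31.820, -31.820) = (-61.801, -61.801) km/h.
Speed = |(-61.801, -61.801)| = 87.400 km/h.

87.40 km/h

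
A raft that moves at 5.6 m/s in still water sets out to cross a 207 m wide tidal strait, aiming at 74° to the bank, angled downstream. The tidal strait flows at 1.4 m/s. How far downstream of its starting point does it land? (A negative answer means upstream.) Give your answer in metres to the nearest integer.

Perpendicular speed = 5.383 m/s; crossing time = 207 / 5.383 = 38.454 s.
Net downstream speed = 2.944 m/s.
Drift = 2.944 × 38.454 = 113.192 m (downstream).

113 m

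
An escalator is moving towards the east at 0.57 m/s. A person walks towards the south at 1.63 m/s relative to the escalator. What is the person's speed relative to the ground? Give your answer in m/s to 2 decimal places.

1.73 m/s

Taking east as x and north as y: escalator velocity = (0.570, 0.000) m/s; person velocity relative to escalator = (0.000, -1.630) m/s.
Velocity relative to ground = (0.570, 0.000) + (0.000, -1.630) = (0.570, -1.630) m/s.
Speed = |(0.570, -1.630)| = 1.727 m/s.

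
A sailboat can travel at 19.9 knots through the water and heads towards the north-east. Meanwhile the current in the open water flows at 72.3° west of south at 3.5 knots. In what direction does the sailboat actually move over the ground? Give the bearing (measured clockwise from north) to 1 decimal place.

Taking east as x and north as y: velocity relative to the water = (14.071, 14.071) knots; the water relative to ground = (-3.334, -1.064) knots.
Velocity relative to ground = (14.071, 14.071) + (-3.334, -1.064) = (10.737, 13.007) knots.
Bearing = atan2(10.74, 13.01) = 39.54° clockwise from north.

039.5°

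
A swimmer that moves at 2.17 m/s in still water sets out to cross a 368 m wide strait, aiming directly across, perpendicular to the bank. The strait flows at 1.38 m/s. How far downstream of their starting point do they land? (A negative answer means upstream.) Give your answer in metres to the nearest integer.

234 m

Perpendicular speed = 2.170 m/s; crossing time = 368 / 2.170 = 169.585 s.
Net downstream speed = 1.380 m/s.
Drift = 1.380 × 169.585 = 234.028 m (downstream).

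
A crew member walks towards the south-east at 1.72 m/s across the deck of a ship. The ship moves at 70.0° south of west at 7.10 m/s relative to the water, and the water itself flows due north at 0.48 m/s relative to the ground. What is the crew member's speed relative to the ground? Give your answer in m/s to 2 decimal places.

In east/north components (m/s): crew member relative to ship = (1.216, -1.216); ship relative to water = (-2.428, -6.672); water relative to ground = (0.000, 0.480).
Sum = (-1.212, -7.408) m/s.
Speed = |(-1.212, -7.408)| = 7.507 m/s.

7.51 m/s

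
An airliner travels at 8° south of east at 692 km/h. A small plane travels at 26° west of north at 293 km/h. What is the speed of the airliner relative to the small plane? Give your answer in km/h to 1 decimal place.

889.6 km/h

Taking east as x and north as y: airliner velocity = (685.266, -96.308) km/h; small plane velocity = (-128.443, 263.347) km/h.
Velocity of airliner relative to small plane = (685.266, -96.308) − (-128.443, 263.347) = (813.708, -359.654) km/h.
Magnitude = |(813.708, -359.654)| = 889.647 km/h.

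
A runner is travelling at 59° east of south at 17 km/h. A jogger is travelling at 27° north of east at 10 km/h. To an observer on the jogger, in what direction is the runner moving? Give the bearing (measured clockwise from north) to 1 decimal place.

156.9°

Taking east as x and north as y: runner velocity = (14.572, -8.756) km/h; jogger velocity = (8.910, 4.540) km/h.
Velocity of runner relative to jogger = (14.572, -8.756) − (8.910, 4.540) = (5.662, -13.296) km/h.
Bearing = atan2(5.66, -13.30) = 156.93° clockwise from north.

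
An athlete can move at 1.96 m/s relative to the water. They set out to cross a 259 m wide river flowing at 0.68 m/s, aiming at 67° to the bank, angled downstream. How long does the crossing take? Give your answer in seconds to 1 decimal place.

143.6 s

The component of the athlete's velocity perpendicular to the bank is 1.96 × sin 67° = 1.804 m/s.
The flow acts along the bank and has no component across it.
Time = 259 / 1.804 = 143.555 s.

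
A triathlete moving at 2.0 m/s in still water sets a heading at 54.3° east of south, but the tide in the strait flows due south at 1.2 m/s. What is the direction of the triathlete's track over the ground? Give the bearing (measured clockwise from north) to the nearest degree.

146°

Taking east as x and north as y: velocity relative to the water = (1.624, -1.167) m/s; the water relative to ground = (0.000, -1.200) m/s.
Velocity relative to ground = (1.624, -1.167) + (0.000, -1.200) = (1.624, -2.367) m/s.
Bearing = atan2(1.62, -2.37) = 145.54° clockwise from north.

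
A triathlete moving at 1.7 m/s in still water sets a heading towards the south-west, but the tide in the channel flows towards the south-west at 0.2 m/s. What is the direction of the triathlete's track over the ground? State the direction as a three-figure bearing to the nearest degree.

Taking east as x and north as y: velocity relative to the water = (-1.202, -1.202) m/s; the water relative to ground = (-0.141, -0.141) m/s.
Velocity relative to ground = (-1.202, -1.202) + (-0.141, -0.141) = (-1.344, -1.344) m/s.
Bearing = atan2(-1.34, -1.34) = 225.00° clockwise from north.

225°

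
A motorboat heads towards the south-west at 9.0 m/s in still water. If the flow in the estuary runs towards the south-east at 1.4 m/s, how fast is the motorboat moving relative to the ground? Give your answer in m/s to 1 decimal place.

Taking east as x and north as y: velocity relative to the water = (-6.364, -6.364) m/s; the water relative to ground = (0.990, -0.990) m/s.
Velocity relative to ground = (-6.364, -6.364) + (0.990, -0.990) = (-5.374, -7.354) m/s.
Speed = |(-5.374, -7.354)| = 9.108 m/s.

9.1 m/s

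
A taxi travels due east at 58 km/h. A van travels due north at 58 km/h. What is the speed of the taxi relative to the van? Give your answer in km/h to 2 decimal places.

82.02 km/h

Taking east as x and north as y: taxi velocity = (58.000, 0.000) km/h; van velocity = (0.000, 58.000) km/h.
Velocity of taxi relative to van = (58.000, 0.000) − (0.000, 58.000) = (58.000, -58.000) km/h.
Magnitude = |(58.000, -58.000)| = 82.024 km/h.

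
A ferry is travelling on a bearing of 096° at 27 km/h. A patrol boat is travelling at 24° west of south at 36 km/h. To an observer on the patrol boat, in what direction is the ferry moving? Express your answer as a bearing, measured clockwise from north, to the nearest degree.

Taking east as x and north as y: ferry velocity = (26.852, -2.822) km/h; patrol boat velocity = (-14.643, -32.888) km/h.
Velocity of ferry relative to patrol boat = (26.852, -2.822) − (-14.643, -32.888) = (41.495, 30.065) km/h.
Bearing = atan2(41.49, 30.07) = 54.07° clockwise from north.

054°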